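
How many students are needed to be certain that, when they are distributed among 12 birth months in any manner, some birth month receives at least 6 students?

With 60 students one could put exactly 5 in each of the 12 birth months, and no birth month would reach 6.
One more student must land in a birth month that already has 5, giving it 6.
So 12 × 5 + 1 = 61 students are required.

61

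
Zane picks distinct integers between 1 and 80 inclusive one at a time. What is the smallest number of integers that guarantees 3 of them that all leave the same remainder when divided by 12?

25

The 12 residue classes mod 12 are the pigeonholes.
With 24 integers one could put 2 in each residue class and have no class reach 3.
The 25th integer pushes some class to 3, so 12·2 + 1 = 25.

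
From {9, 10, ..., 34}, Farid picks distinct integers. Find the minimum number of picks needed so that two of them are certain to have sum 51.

18

A set avoiding the sum 51 can contain at most one of each pair {x, 51−x}, plus the 8 elements whose complement lies outside the range.
The integers 9, …, 25 (17 of them) are such a set: any two sum to at least 9+10 = 19 and at most 24+25 = 49 < 51.
Any 18th integer completes one of the 9 pairs, so 18 choices force a sum of 51.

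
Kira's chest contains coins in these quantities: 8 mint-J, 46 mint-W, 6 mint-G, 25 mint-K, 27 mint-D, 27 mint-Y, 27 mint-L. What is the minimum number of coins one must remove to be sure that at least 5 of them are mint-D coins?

In the worst case for collecting mint-D coins, every non-mint-D coin comes out first.
There are 8 + 46 + 6 + 25 + 27 + 27 = 139 non-mint-D coins altogether.
After those, each further coin must be mint-D, so 139 + 5 = 144 draws guarantee 5 mint-D coins.

144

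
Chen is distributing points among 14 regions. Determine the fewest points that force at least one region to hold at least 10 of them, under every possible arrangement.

127

With 126 points one could put exactly 9 in each of the 14 regions, and no region would reach 10.
Pigeonhole: one more point must land in a region that already has 9, giving it 10.
So 14 × 9 + 1 = 127 points are required.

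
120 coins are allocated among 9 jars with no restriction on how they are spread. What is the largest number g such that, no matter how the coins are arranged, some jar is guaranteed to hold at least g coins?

14

By the pigeonhole principle, the 9 jars are the holes and the 120 coins are the pigeons.
If every jar held at most 13 coins, the total would be at most 9 × 13 = 117, which is less than 120.
So some jar holds at least ⌈120/9⌉ = 14 coins.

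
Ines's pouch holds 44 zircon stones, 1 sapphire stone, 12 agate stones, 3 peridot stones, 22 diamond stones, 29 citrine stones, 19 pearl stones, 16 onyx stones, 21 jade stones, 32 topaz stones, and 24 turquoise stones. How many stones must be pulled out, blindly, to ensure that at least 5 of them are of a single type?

By pigeonhole, put each drawn stone into a box by type. The largest draw with every box below 5 takes min(count, 4) from each type; types with fewer than 4 contribute all they have.
Σ min(cᵢ, 4) = 4 + 1 + 4 + 3 + 4 + 4 + 4 + 4 + 4 + 4 + 4 = 40.
Draw number 40 + 1 = 41 must push one box to 5.

41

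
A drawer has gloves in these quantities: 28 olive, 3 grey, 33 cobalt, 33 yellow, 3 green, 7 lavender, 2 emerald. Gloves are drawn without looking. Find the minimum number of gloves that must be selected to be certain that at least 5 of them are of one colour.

25

Put each drawn glove into a box by colour. The largest draw with every box below 5 takes min(count, 4) from each colour; colours with fewer than 4 contribute all they have.
Σ min(cᵢ, 4) = 4 + 3 + 4 + 4 + 3 + 4 + 2 = 24.
Draw number 24 + 1 = 25 must push one box to 5.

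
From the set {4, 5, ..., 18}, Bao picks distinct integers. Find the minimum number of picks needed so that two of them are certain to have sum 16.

12

Group the elements by complementary pair {x, 16−x}: {4,12}, {5,11}, {6,10}, …, giving 4 two-element pairs, the single value 8 (it cannot pair with itself since the integers are distinct), and 6 integers whose partner 16−x falls outside [4,18].
Treating each of those 11 groups as a pigeonhole, one can pick one integer per group — 11 integers — with no two summing to 16.
The 12th integer lands in an occupied pair, forcing a sum of 16.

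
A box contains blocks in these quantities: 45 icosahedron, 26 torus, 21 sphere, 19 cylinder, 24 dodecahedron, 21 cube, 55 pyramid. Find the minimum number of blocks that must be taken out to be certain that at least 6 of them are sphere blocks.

196

In the worst case for collecting sphere blocks, every non-sphere block comes out first.
There are 45 + 26 + 19 + 24 + 21 + 55 = 190 non-sphere blocks altogether.
After those, each further block must be sphere, so 190 + 6 = 196 draws guarantee 6 sphere blocks.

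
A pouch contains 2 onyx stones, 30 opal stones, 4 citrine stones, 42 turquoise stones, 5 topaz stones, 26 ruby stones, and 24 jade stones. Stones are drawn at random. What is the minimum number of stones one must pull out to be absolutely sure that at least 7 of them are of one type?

36

An adversary could hand out at most 6 stones per type (onyx, citrine, topaz run out sooner): 2 + 6 + 4 + 6 + 5 + 6 + 6 = 35 stones and still no type has 7.
Pigeonhole: one more stone lands in a type already at 6, so 36 draws are enough and 35 are not.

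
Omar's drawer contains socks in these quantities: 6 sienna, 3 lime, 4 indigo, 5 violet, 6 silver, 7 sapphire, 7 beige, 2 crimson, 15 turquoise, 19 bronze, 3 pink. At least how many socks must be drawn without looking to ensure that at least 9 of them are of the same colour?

Put each drawn sock into a box by colour. The largest draw with every box below 9 takes min(count, 8) from each colour; colours with fewer than 8 contribute all they have.
Σ min(cᵢ, 8) = 6 + 3 + 4 + 5 + 6 + 7 + 7 + 2 + 8 + 8 + 3 = 59.
Draw number 59 + 1 = 60 must push one box to 9.

60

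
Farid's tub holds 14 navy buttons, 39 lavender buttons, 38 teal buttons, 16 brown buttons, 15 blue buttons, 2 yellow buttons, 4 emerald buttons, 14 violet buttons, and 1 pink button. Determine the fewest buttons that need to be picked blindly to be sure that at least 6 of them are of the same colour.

38

By pigeonhole, the 9 colours are the holes; the buttons drawn are the pigeons.
To avoid 6 of any one colour, the worst case takes at most 5 of each colour, or every button of a colour that has fewer than 5.
That gives 5 + 5 + 5 + 5 + 5 + 2 + 4 + 5 + 1 = 37 buttons with no colour reaching 6.
The next button forces some colour to 6, so 37 + 1 = 38.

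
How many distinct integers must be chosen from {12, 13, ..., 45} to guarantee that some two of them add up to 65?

Group the elements by complementary pair {x, 65−x}: {20,45}, {21,44}, {22,43}, …, giving 13 two-element pairs and 8 integers whose partner 65−x falls outside [12,45].
By the pigeonhole principle, treating each of those 21 groups as a pigeonhole, one can pick one integer per group — 21 integers — with no two summing to 65.
The 22nd integer lands in an occupied pair, forcing a sum of 65.

22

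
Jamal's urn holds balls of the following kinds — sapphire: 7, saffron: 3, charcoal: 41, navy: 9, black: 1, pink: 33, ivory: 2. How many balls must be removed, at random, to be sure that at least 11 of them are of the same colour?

By pigeonhole, put each drawn ball into a box by colour. The largest draw with every box below 11 takes min(count, 10) from each colour; colours with fewer than 10 contribute all they have.
Σ min(cᵢ, 10) = 7 + 3 + 10 + 9 + 1 + 10 + 2 = 42.
Draw number 42 + 1 = 43 must push one box to 11.

43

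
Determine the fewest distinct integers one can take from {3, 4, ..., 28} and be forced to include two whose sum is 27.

Group the elements by complementary pair {x, 27−x}: {3,24}, {4,23}, {5,22}, …, giving 11 two-element pairs and 4 integers whose partner 27−x falls outside [3,28].
Pigeonhole: treating each of those 15 groups as a pigeonhole, one can pick one integer per group — 15 integers — with no two summing to 27.
The 16th integer lands in an occupied pair, forcing a sum of 27.

16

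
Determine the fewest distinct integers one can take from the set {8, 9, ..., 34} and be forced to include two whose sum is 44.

16

Two chosen integers sum to 44 exactly when both halves of some pair {x, 44−x} with 10 ≤ x ≤ 44−x ≤ 34 are chosen — 12 such pairs.
The remaining 3 elements (those with no distinct partner in range) can never complete a 44-sum, so the worst case takes all of them and one from each pair: 3 + 12 = 15.
Pigeonhole: the 16th integer has to be the second member of some pair, so 15 + 1 = 16.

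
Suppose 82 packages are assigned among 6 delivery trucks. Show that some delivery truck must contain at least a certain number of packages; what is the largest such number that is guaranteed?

Pigeonhole: the 6 delivery trucks are the holes and the 82 packages are the pigeons.
If every delivery truck held at most 13 packages, the total would be at most 6 × 13 = 78, which is less than 82.
So some delivery truck holds at least ⌈82/6⌉ = 14 packages.

14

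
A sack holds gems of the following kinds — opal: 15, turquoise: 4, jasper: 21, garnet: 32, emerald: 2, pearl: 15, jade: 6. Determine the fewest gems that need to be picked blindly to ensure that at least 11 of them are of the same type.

53

Put each drawn gem into a box by type. The largest draw with every box below 11 takes min(count, 10) from each type; types with fewer than 10 contribute all they have.
Σ min(cᵢ, 10) = 10 + 4 + 10 + 10 + 2 + 10 + 6 = 52.
Draw number 52 + 1 = 53 must push one box to 11.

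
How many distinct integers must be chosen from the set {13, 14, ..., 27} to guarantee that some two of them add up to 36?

11

Group the elements by complementary pair {x, 36−x}: {13,23}, {14,22}, {15,21}, …, giving 5 two-element pairs, the single value 18 (it cannot pair with itself since the integers are distinct), and 4 integers whose partner 36−x falls outside [13,27].
Treating each of those 10 groups as a pigeonhole, one can pick one integer per group — 10 integers — with no two summing to 36.
The 11th integer lands in an occupied pair, forcing a sum of 36.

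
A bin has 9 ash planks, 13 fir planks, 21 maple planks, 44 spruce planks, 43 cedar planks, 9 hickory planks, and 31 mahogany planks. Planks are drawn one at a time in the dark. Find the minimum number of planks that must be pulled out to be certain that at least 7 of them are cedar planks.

In the worst case for collecting cedar planks, every non-cedar plank comes out first.
There are 9 + 13 + 21 + 44 + 9 + 31 = 127 non-cedar planks altogether.
After those, each further plank must be cedar, so 127 + 7 = 134 draws guarantee 7 cedar planks.

134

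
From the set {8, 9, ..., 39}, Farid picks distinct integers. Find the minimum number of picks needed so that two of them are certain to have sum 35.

23

A set avoiding the sum 35 can contain at most one of each pair {x, 35−x}, plus the 12 elements whose complement lies outside the range.
The integers 18, …, 39 (22 of them) are such a set: any two sum to at least 18+19 = 37 > 35.
By the pigeonhole principle, any 23rd integer completes one of the 10 pairs, so 23 choices force a sum of 35.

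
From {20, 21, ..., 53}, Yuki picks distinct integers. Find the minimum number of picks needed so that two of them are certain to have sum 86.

Two chosen integers sum to 86 exactly when both halves of some pair {x, 86−x} with 33 ≤ x ≤ 86−x ≤ 53 are chosen — 10 such pairs.
The remaining 14 elements (those with no distinct partner in range) can never complete a 86-sum, so the worst case takes all of them and one from each pair: 14 + 10 = 24.
The 25th integer has to be the second member of some pair, so 24 + 1 = 25.

25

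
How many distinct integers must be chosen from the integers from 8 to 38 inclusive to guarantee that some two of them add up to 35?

22

A set avoiding the sum 35 can contain at most one of each pair {x, 35−x}, plus the 11 elements whose complement lies outside the range.
The integers 18, …, 38 (21 of them) are such a set: any two sum to at least 18+19 = 37 > 35.
By the pigeonhole principle, any 22nd integer completes one of the 10 pairs, so 22 choices force a sum of 35.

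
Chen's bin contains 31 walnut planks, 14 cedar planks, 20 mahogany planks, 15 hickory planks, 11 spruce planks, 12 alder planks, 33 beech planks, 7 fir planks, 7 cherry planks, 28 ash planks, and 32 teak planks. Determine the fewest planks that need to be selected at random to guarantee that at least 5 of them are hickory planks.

In the worst case for collecting hickory planks, every non-hickory plank comes out first.
There are 31 + 14 + 20 + 11 + 12 + 33 + 7 + 7 + 28 + 32 = 195 non-hickory planks altogether.
After those, each further plank must be hickory, so 195 + 5 = 200 draws guarantee 5 hickory planks.

200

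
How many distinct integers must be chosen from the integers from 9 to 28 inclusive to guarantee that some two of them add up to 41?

13

Two chosen integers sum to 41 exactly when both halves of some pair {x, 41−x} with 13 ≤ x ≤ 41−x ≤ 28 are chosen — 8 such pairs.
The remaining 4 elements (those with no distinct partner in range) can never complete a 41-sum, so the worst case takes all of them and one from each pair: 4 + 8 = 12.
Pigeonhole: the 13th integer has to be the second member of some pair, so 12 + 1 = 13.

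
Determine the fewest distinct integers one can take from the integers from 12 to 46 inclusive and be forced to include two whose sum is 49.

Group the elements by complementary pair {x, 49−x}: {12,37}, {13,36}, {14,35}, …, giving 13 two-element pairs and 9 integers whose partner 49−x falls outside [12,46].
Treating each of those 22 groups as a pigeonhole, one can pick one integer per group — 22 integers — with no two summing to 49.
The 23rd integer lands in an occupied pair, forcing a sum of 49.

23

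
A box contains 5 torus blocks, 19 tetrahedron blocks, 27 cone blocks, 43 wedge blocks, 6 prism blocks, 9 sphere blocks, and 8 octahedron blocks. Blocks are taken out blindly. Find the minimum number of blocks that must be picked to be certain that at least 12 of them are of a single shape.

62

Pigeonhole: put each drawn block into a box by shape. The largest draw with every box below 12 takes min(count, 11) from each shape; shapes with fewer than 11 contribute all they have.
Σ min(cᵢ, 11) = 5 + 11 + 11 + 11 + 6 + 9 + 8 = 61.
Draw number 61 + 1 = 62 must push one box to 12.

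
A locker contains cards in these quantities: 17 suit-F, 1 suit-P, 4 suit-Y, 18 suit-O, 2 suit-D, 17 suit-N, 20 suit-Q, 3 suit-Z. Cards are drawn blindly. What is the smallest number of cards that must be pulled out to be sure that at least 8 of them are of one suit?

Put each drawn card into a box by suit. The largest draw with every box below 8 takes min(count, 7) from each suit; suits with fewer than 7 contribute all they have.
Σ min(cᵢ, 7) = 7 + 1 + 4 + 7 + 2 + 7 + 7 + 3 = 38.
Draw number 38 + 1 = 39 must push one box to 8.

39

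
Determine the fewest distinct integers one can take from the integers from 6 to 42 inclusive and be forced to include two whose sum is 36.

A set avoiding the sum 36 can contain at most one of each pair {x, 36−x}, plus the 13 elements whose complement lies outside the range or equal to its own complement.
The integers 18, …, 42 (25 of them) are such a set: any two sum to at least 18+19 = 37 > 36.
By pigeonhole, any 26th integer completes one of the 12 pairs, so 26 choices force a sum of 36.

26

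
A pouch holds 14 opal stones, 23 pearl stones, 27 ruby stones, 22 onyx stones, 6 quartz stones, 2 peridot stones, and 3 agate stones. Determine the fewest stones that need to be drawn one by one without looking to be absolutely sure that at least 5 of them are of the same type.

The 7 types are the holes; the stones drawn are the pigeons.
To avoid 5 of any one type, the worst case takes at most 4 of each type, or every stone of a type that has fewer than 4.
That gives 4 + 4 + 4 + 4 + 4 + 2 + 3 = 25 stones with no type reaching 5.
The next stone forces some type to 5, so 25 + 1 = 26.

26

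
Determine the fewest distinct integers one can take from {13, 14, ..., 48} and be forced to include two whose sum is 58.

21

Group the elements by complementary pair {x, 58−x}: {13,45}, {14,44}, {15,43}, …, giving 16 two-element pairs; the single value 29 (it cannot pair with itself since the integers are distinct); and 3 integers whose partner 58−x falls outside [13,48].
Treating each of those 20 groups as a pigeonhole, one can pick one integer per group — 20 integers — with no two summing to 58.
The 21st integer lands in an occupied pair, forcing a sum of 58.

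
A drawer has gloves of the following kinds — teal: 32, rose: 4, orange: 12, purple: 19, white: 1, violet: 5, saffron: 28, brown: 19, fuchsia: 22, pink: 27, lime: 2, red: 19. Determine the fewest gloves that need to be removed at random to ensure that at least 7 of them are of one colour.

61

The 12 colours are the holes; the gloves drawn are the pigeons.
To avoid 7 of any one colour, the worst case takes at most 6 of each colour, or every glove of a colour that has fewer than 6.
That gives 6 + 4 + 6 + 6 + 1 + 5 + 6 + 6 + 6 + 6 + 2 + 6 = 60 gloves with no colour reaching 7.
The next glove forces some colour to 7, so 60 + 1 = 61.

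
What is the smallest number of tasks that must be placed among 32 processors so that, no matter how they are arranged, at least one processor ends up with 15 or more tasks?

449

With 448 tasks one could put exactly 14 in each of the 32 processors, and no processor would reach 15.
One more task must land in a processor that already has 14, giving it 15.
So 32 × 14 + 1 = 449 tasks are required.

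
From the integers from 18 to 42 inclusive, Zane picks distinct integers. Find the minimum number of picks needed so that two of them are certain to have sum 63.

Group the elements by complementary pair {x, 63−x}: {21,42}, {22,41}, {23,40}, …, giving 11 two-element pairs and 3 integers whose partner 63−x falls outside [18,42].
Pigeonhole: treating each of those 14 groups as a pigeonhole, one can pick one integer per group — 14 integers — with no two summing to 63.
The 15th integer lands in an occupied pair, forcing a sum of 63.

15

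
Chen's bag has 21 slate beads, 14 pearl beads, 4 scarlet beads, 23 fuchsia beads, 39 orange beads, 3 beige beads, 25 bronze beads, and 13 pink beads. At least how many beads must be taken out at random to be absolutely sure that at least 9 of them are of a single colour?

56

Put each drawn bead into a box by colour. The largest draw with every box below 9 takes min(count, 8) from each colour; colours with fewer than 8 contribute all they have.
Σ min(cᵢ, 8) = 8 + 8 + 4 + 8 + 8 + 3 + 8 + 8 = 55.
Draw number 55 + 1 = 56 must push one box to 9.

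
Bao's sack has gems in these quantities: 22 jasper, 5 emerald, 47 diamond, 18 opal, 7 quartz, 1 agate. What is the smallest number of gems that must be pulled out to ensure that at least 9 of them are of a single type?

38

By the pigeonhole principle, the 6 types are the holes; the gems drawn are the pigeons.
To avoid 9 of any one type, the worst case takes at most 8 of each type, or every gem of a type that has fewer than 8.
That gives 8 + 5 + 8 + 8 + 7 + 1 = 37 gems with no type reaching 9.
The next gem forces some type to 9, so 37 + 1 = 38.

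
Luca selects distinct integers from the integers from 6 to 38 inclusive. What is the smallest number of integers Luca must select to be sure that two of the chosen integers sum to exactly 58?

Group the elements by complementary pair {x, 58−x}: {20,38}, {21,37}, {22,36}, …, giving 9 two-element pairs, the single value 29 (it cannot pair with itself since the integers are distinct), and 14 integers whose partner 58−x falls outside [6,38].
By pigeonhole, treating each of those 24 groups as a pigeonhole, one can pick one integer per group — 24 integers — with no two summing to 58.
The 25th integer lands in an occupied pair, forcing a sum of 58.

25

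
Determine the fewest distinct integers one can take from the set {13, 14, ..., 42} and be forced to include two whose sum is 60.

19

A set avoiding the sum 60 can contain at most one of each pair {x, 60−x}, plus the 6 elements whose complement lies outside the range or equal to its own complement.
The integers 13, …, 30 (18 of them) are such a set: any two sum to at least 13+14 = 27 and at most 29+30 = 59 < 60.
By pigeonhole, any 19th integer completes one of the 12 pairs, so 19 choices force a sum of 60.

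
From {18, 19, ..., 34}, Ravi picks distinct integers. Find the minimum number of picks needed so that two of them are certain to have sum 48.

12

Two chosen integers sum to 48 exactly when both halves of some pair {x, 48−x} with 18 ≤ x ≤ 48−x ≤ 30 are chosen — 6 such pairs.
The remaining 5 elements (those with no distinct partner in range) can never complete a 48-sum, so the worst case takes all of them and one from each pair: 5 + 6 = 11.
Pigeonhole: the 12th integer has to be the second member of some pair, so 11 + 1 = 12.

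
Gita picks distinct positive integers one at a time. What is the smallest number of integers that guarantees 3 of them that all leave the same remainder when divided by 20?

41

The 20 residue classes mod 20 are the pigeonholes.
With 40 integers one could put 2 in each residue class and have no class reach 3.
The 41st integer pushes some class to 3, so 20·2 + 1 = 41.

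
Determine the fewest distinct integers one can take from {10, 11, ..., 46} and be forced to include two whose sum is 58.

Group the elements by complementary pair {x, 58−x}: {12,46}, {13,45}, {14,44}, …, giving 17 two-element pairs, the single value 29 (it cannot pair with itself since the integers are distinct), and 2 integers whose partner 58−x falls outside [10,46].
Treating each of those 20 groups as a pigeonhole, one can pick one integer per group — 20 integers — with no two summing to 58.
The 21st integer lands in an occupied pair, forcing a sum of 58.

21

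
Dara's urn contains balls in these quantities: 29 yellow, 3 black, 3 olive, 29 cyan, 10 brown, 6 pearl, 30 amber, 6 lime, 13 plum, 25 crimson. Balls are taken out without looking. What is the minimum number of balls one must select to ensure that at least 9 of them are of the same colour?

67

By the pigeonhole principle, put each drawn ball into a box by colour. The largest draw with every box below 9 takes min(count, 8) from each colour; colours with fewer than 8 contribute all they have.
Σ min(cᵢ, 8) = 8 + 3 + 3 + 8 + 8 + 6 + 8 + 6 + 8 + 8 = 66.
Draw number 66 + 1 = 67 must push one box to 9.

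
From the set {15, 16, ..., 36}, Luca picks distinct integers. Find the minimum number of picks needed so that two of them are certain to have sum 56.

Two chosen integers sum to 56 exactly when both halves of some pair {x, 56−x} with 20 ≤ x ≤ 56−x ≤ 36 are chosen — 8 such pairs.
The remaining 6 elements (those with no distinct partner in range) can never complete a 56-sum, so the worst case takes all of them and one from each pair: 6 + 8 = 14.
By pigeonhole, the 15th integer has to be the second member of some pair, so 14 + 1 = 15.

15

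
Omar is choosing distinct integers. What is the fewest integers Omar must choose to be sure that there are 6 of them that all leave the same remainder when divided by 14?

By pigeonhole, the 14 residue classes mod 14 are the pigeonholes.
With 70 integers one could put 5 in each residue class and have no class reach 6.
The 71st integer pushes some class to 6, so 14·5 + 1 = 71.

71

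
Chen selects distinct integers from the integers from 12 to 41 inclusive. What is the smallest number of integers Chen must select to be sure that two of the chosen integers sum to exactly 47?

19

A set avoiding the sum 47 can contain at most one of each pair {x, 47−x}, plus the 6 elements whose complement lies outside the range.
The integers 24, …, 41 (18 of them) are such a set: any two sum to at least 24+25 = 49 > 47.
Any 19th integer completes one of the 12 pairs, so 19 choices force a sum of 47.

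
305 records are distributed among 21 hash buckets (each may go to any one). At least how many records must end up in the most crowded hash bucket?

15

The 21 hash buckets are the holes and the 305 records are the pigeons.
If every hash bucket held at most 14 records, the total would be at most 21 × 14 = 294, which is less than 305.
So some hash bucket holds at least ⌈305/21⌉ = 15 records.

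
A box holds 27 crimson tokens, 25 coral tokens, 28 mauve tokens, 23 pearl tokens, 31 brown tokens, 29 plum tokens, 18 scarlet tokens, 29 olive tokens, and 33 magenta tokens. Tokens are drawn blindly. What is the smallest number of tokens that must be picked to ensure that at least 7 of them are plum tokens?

In the worst case for collecting plum tokens, every non-plum token comes out first.
There are 27 + 25 + 28 + 23 + 31 + 18 + 29 + 33 = 214 non-plum tokens altogether.
After those, each further token must be plum, so 214 + 7 = 221 draws guarantee 7 plum tokens.

221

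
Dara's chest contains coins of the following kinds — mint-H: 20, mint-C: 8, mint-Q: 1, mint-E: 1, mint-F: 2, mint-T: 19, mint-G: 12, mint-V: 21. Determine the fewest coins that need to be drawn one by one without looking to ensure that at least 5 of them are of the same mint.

Pigeonhole: the 8 mints are the holes; the coins drawn are the pigeons.
To avoid 5 of any one mint, the worst case takes at most 4 of each mint, or every coin of a mint that has fewer than 4.
That gives 4 + 4 + 1 + 1 + 2 + 4 + 4 + 4 = 24 coins with no mint reaching 5.
The next coin forces some mint to 5, so 24 + 1 = 25.

25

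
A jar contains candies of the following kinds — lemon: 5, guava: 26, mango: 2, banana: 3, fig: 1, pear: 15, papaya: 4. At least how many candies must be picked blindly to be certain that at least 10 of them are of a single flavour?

34

An adversary could hand out at most 9 candies per flavour (5 flavours run out sooner): 5 + 9 + 2 + 3 + 1 + 9 + 4 = 33 candies and still no flavour has 10.
One more candy lands in a flavour already at 9, so 34 draws are enough and 33 are not.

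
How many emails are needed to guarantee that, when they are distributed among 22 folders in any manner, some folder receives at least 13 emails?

265

With 264 emails one could put exactly 12 in each of the 22 folders, and no folder would reach 13.
One more email must land in a folder that already has 12, giving it 13.
So 22 × 12 + 1 = 265 emails are required.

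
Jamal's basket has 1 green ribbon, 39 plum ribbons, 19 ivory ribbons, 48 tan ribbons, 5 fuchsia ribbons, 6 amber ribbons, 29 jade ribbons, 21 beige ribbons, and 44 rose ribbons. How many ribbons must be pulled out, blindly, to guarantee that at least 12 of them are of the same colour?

79

An adversary could hand out at most 11 ribbons per colour (green, fuchsia, amber run out sooner): 1 + 11 + 11 + 11 + 5 + 6 + 11 + 11 + 11 = 78 ribbons and still no colour has 12.
By the pigeonhole principle, one more ribbon lands in a colour already at 11, so 79 draws are enough and 78 are not.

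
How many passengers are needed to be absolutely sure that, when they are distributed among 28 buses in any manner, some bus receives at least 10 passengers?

253

With 252 passengers one could put exactly 9 in each of the 28 buses, and no bus would reach 10.
One more passenger must land in a bus that already has 9, giving it 10.
So 28 × 9 + 1 = 253 passengers are required.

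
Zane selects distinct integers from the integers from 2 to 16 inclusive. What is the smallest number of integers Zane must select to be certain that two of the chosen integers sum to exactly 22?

A set avoiding the sum 22 can contain at most one of each pair {x, 22−x}, plus the 5 elements whose complement lies outside the range or equal to its own complement.
The integers 2, …, 11 (10 of them) are such a set: any two sum to at least 2+3 = 5 and at most 10+11 = 21 < 22.
Pigeonhole: any 11th integer completes one of the 5 pairs, so 11 choices force a sum of 22.

11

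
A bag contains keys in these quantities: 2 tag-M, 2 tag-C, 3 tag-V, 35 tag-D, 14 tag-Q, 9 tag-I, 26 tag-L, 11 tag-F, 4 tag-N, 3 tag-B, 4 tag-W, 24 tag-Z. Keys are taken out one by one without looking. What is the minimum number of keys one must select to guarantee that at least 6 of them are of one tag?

49

Put each drawn key into a box by tag. The largest draw with every box below 6 takes min(count, 5) from each tag; tags with fewer than 5 contribute all they have.
Σ min(cᵢ, 5) = 2 + 2 + 3 + 5 + 5 + 5 + 5 + 5 + 4 + 3 + 4 + 5 = 48.
Draw number 48 + 1 = 49 must push one box to 6.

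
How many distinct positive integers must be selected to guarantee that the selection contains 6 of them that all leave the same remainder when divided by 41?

206

The 41 residue classes mod 41 are the pigeonholes.
With 205 integers one could put 5 in each residue class and have no class reach 6.
The 206th integer pushes some class to 6, so 41·5 + 1 = 206.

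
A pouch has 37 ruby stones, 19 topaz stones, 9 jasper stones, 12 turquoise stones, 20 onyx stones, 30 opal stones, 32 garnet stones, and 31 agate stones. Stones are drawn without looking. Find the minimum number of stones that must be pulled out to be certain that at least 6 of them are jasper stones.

187

In the worst case for collecting jasper stones, every non-jasper stone comes out first.
There are 37 + 19 + 12 + 20 + 30 + 32 + 31 = 181 non-jasper stones altogether.
After those, each further stone must be jasper, so 181 + 6 = 187 draws guarantee 6 jasper stones.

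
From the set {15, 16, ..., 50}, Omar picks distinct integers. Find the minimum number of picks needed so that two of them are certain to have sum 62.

21

Group the elements by complementary pair {x, 62−x}: {15,47}, {16,46}, {17,45}, …, giving 16 two-element pairs, the single value 31 (it cannot pair with itself since the integers are distinct), and 3 integers whose partner 62−x falls outside [15,50].
Pigeonhole: treating each of those 20 groups as a pigeonhole, one can pick one integer per group — 20 integers — with no two summing to 62.
The 21st integer lands in an occupied pair, forcing a sum of 62.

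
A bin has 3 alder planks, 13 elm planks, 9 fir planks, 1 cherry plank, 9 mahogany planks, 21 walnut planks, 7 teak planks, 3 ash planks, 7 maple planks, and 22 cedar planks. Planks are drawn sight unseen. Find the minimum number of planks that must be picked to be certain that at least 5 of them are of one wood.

36

By pigeonhole, put each drawn plank into a box by wood. The largest draw with every box below 5 takes min(count, 4) from each wood; woods with fewer than 4 contribute all they have.
Σ min(cᵢ, 4) = 3 + 4 + 4 + 1 + 4 + 4 + 4 + 3 + 4 + 4 = 35.
Draw number 35 + 1 = 36 must push one box to 5.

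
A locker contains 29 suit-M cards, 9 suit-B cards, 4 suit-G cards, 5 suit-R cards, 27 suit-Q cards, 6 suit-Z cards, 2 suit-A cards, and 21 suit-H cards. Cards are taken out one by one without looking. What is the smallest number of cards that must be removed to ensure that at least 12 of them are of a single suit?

60

The 8 suits are the holes; the cards drawn are the pigeons.
To avoid 12 of any one suit, the worst case takes at most 11 of each suit, or every card of a suit that has fewer than 11.
That gives 11 + 9 + 4 + 5 + 11 + 6 + 2 + 11 = 59 cards with no suit reaching 12.
The next card forces some suit to 12, so 59 + 1 = 60.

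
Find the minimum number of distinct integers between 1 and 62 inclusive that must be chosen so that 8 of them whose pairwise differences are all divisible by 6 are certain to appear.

Integers whose pairwise differences are multiples of 6 are exactly those sharing a remainder mod 6. By pigeonhole, the 6 residue classes mod 6 are the pigeonholes.
With 42 integers one could put 7 in each residue class and have no class reach 8.
The 43rd integer pushes some class to 8, so 6·7 + 1 = 43.

43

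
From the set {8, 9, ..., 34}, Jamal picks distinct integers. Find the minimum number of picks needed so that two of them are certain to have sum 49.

18

Two chosen integers sum to 49 exactly when both halves of some pair {x, 49−x} with 15 ≤ x ≤ 49−x ≤ 34 are chosen — 10 such pairs.
The remaining 7 elements (those with no distinct partner in range) can never complete a 49-sum, so the worst case takes all of them and one from each pair: 7 + 10 = 17.
The 18th integer has to be the second member of some pair, so 17 + 1 = 18.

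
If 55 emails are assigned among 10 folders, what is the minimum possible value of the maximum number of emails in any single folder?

The 10 folders are the holes and the 55 emails are the pigeons.
If every folder held at most 5 emails, the total would be at most 10 × 5 = 50, which is less than 55.
So some folder holds at least ⌈55/10⌉ = 6 emails.

6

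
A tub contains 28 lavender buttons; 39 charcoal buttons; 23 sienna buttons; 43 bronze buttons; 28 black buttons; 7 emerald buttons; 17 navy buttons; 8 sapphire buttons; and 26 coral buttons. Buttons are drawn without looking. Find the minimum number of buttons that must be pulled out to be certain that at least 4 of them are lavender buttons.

In the worst case for collecting lavender buttons, every non-lavender button comes out first.
There are 39 + 23 + 43 + 28 + 7 + 17 + 8 + 26 = 191 non-lavender buttons altogether.
After those, each further button must be lavender, so 191 + 4 = 195 draws guarantee 4 lavender buttons.

195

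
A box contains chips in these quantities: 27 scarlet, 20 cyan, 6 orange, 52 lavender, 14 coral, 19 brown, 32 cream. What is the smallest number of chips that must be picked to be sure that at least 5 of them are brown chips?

156

In the worst case for collecting brown chips, every non-brown chip comes out first.
There are 27 + 20 + 6 + 52 + 14 + 32 = 151 non-brown chips altogether.
After those, each further chip must be brown, so 151 + 5 = 156 draws guarantee 5 brown chips.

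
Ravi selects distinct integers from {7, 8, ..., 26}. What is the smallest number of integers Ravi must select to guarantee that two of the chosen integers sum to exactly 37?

A set avoiding the sum 37 can contain at most one of each pair {x, 37−x}, plus the 4 elements whose complement lies outside the range.
The integers 7, …, 18 (12 of them) are such a set: any two sum to at least 7+8 = 15 and at most 17+18 = 35 < 37.
By pigeonhole, any 13th integer completes one of the 8 pairs, so 13 choices force a sum of 37.

13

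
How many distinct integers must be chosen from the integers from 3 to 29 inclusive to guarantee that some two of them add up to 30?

16

Two chosen integers sum to 30 exactly when both halves of some pair {x, 30−x} with 3 ≤ x ≤ 30−x ≤ 27 are chosen — 12 such pairs.
The remaining 3 elements (those with no distinct partner in range) can never complete a 30-sum, so the worst case takes all of them and one from each pair: 3 + 12 = 15.
By the pigeonhole principle, the 16th integer has to be the second member of some pair, so 15 + 1 = 16.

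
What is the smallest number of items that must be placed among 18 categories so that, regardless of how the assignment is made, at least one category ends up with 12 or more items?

199

With 198 items one could put exactly 11 in each of the 18 categories, and no category would reach 12.
By the pigeonhole principle, one more item must land in a category that already has 11, giving it 12.
So 18 × 11 + 1 = 199 items are required.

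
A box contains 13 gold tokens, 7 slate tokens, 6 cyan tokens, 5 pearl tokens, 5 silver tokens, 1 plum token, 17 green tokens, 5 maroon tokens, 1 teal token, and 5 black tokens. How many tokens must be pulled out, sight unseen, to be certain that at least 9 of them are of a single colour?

52

Pigeonhole: put each drawn token into a box by colour. The largest draw with every box below 9 takes min(count, 8) from each colour; colours with fewer than 8 contribute all they have.
Σ min(cᵢ, 8) = 8 + 7 + 6 + 5 + 5 + 1 + 8 + 5 + 1 + 5 = 51.
Draw number 51 + 1 = 52 must push one box to 9.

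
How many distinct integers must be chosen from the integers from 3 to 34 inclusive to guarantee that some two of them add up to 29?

Group the elements by complementary pair {x, 29−x}: {3,26}, {4,25}, {5,24}, …, giving 12 two-element pairs and 8 integers whose partner 29−x falls outside [3,34].
Treating each of those 20 groups as a pigeonhole, one can pick one integer per group — 20 integers — with no two summing to 29.
The 21st integer lands in an occupied pair, forcing a sum of 29.

21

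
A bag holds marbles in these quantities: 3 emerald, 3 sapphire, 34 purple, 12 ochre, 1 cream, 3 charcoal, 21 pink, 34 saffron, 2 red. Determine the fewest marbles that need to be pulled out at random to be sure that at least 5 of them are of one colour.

An adversary could hand out at most 4 marbles per colour (5 colours run out sooner): 3 + 3 + 4 + 4 + 1 + 3 + 4 + 4 + 2 = 28 marbles and still no colour has 5.
Pigeonhole: one more marble lands in a colour already at 4, so 29 draws are enough and 28 are not.

29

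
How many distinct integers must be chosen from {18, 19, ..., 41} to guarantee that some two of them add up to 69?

18

Two chosen integers sum to 69 exactly when both halves of some pair {x, 69−x} with 28 ≤ x ≤ 69−x ≤ 41 are chosen — 7 such pairs.
The remaining 10 elements (those with no distinct partner in range) can never complete a 69-sum, so the worst case takes all of them and one from each pair: 10 + 7 = 17.
By the pigeonhole principle, the 18th integer has to be the second member of some pair, so 17 + 1 = 18.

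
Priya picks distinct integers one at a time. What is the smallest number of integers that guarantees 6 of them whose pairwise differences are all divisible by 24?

Integers whose pairwise differences are multiples of 24 are exactly those sharing a remainder mod 24. The 24 residue classes mod 24 are the pigeonholes.
With 120 integers one could put 5 in each residue class and have no class reach 6.
The 121st integer pushes some class to 6, so 24·5 + 1 = 121.

121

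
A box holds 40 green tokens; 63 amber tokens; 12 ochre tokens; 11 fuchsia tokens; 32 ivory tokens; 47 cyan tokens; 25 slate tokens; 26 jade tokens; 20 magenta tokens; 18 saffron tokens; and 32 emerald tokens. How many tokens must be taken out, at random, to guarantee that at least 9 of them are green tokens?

295

In the worst case for collecting green tokens, every non-green token comes out first.
There are 63 + 12 + 11 + 32 + 47 + 25 + 26 + 20 + 18 + 32 = 286 non-green tokens altogether.
After those, each further token must be green, so 286 + 9 = 295 draws guarantee 9 green tokens.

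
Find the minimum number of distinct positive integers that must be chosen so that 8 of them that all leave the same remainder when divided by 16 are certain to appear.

113

By the pigeonhole principle, the 16 residue classes mod 16 are the pigeonholes.
With 112 integers one could put 7 in each residue class and have no class reach 8.
The 113th integer pushes some class to 8, so 16·7 + 1 = 113.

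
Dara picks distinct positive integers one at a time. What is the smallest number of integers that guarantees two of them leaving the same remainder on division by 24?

By pigeonhole, the 24 residue classes mod 24 are the pigeonholes.
With 24 integers one could put 1 in each residue class and have no class reach 2.
The 25th integer pushes some class to 2, so 24·1 + 1 = 25.

25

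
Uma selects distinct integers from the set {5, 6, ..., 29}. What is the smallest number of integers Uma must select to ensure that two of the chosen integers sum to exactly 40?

17

Two chosen integers sum to 40 exactly when both halves of some pair {x, 40−x} with 11 ≤ x ≤ 40−x ≤ 29 are chosen — 9 such pairs.
The remaining 7 elements (those with no distinct partner in range) can never complete a 40-sum, so the worst case takes all of them and one from each pair: 7 + 9 = 16.
The 17th integer has to be the second member of some pair, so 16 + 1 = 17.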